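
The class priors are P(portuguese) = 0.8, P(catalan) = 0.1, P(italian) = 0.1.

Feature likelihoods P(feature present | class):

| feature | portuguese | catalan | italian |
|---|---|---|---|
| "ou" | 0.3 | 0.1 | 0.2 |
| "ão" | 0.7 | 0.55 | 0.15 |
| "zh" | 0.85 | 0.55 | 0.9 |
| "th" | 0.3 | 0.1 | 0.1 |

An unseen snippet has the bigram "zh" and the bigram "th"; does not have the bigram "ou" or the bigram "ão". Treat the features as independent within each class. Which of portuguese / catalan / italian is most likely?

portuguese: 0.8 × (1−0.3) × (1−0.7) × 0.85 × 0.3 = 0.04284
catalan: 0.1 × (1−0.1) × (1−0.55) × 0.55 × 0.1 = 0.0022275
italian: 0.1 × (1−0.2) × (1−0.15) × 0.9 × 0.1 = 0.00612
Highest score → portuguese.

portuguese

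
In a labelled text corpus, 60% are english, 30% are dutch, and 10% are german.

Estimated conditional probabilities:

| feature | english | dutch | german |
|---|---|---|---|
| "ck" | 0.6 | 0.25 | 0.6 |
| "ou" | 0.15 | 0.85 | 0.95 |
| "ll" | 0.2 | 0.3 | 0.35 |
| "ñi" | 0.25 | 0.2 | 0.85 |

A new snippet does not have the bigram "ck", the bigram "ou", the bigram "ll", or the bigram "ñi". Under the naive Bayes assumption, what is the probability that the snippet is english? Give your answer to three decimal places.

0.865

english: 0.6 × (1−0.6) × (1−0.15) × (1−0.2) × (1−0.25) = 0.1224
dutch: 0.3 × (1−0.25) × (1−0.85) × (1−0.3) × (1−0.2) = 0.0189
german: 0.1 × (1−0.6) × (1−0.95) × (1−0.35) × (1−0.85) = 0.000195
P(english | x) = 0.1224 / 0.141495 ≈ 0.865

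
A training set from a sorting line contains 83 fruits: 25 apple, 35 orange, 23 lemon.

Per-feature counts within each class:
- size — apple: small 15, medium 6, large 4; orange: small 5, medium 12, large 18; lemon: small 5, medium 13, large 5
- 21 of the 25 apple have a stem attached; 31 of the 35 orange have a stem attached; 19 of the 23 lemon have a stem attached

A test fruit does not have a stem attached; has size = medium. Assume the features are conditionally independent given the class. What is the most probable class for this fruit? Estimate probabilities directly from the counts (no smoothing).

lemon

apple: (25/83) × (6/25) × (4/25) ≈ 0.0115663
orange: (35/83) × (12/35) × (4/35) ≈ 0.0165232
lemon: (23/83) × (13/23) × (4/23) ≈ 0.0272394
Highest score → lemon.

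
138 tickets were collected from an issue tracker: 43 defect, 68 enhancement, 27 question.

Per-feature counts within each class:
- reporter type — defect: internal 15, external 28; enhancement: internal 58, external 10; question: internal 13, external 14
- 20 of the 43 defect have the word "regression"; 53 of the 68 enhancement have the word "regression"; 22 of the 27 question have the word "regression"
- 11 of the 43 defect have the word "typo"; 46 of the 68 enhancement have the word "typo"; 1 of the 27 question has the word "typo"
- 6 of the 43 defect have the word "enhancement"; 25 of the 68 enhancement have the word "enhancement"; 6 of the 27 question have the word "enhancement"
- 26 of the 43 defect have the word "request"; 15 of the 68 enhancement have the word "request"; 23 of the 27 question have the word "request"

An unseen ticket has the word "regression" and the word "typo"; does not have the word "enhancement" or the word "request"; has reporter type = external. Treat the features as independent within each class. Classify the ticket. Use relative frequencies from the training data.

enhancement

defect: (43/138) × (28/43) × (20/43) × (11/43) × (37/43) × (17/43) ≈ 0.00821256
enhancement: (68/138) × (10/68) × (53/68) × (46/68) × (43/68) × (53/68) ≈ 0.0188306
question: (27/138) × (14/27) × (22/27) × (1/27) × (21/27) × (4/27) ≈ 0.000352773
Highest score → enhancement.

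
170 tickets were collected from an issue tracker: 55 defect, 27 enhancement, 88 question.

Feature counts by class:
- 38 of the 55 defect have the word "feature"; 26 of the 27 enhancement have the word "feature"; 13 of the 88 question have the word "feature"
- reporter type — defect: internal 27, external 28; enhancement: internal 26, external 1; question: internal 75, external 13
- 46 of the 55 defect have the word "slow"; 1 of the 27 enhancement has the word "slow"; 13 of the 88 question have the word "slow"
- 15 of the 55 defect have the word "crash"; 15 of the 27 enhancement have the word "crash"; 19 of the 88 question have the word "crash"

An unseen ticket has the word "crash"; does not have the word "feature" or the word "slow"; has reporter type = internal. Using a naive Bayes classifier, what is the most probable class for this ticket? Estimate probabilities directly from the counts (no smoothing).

question

defect: (55/170) × (17/55) × (27/55) × (9/55) × (15/55) ≈ 0.00219083
enhancement: (27/170) × (1/27) × (26/27) × (26/27) × (15/27) ≈ 0.00303038
question: (88/170) × (75/88) × (75/88) × (75/88) × (19/88) ≈ 0.0691895
Highest score → question.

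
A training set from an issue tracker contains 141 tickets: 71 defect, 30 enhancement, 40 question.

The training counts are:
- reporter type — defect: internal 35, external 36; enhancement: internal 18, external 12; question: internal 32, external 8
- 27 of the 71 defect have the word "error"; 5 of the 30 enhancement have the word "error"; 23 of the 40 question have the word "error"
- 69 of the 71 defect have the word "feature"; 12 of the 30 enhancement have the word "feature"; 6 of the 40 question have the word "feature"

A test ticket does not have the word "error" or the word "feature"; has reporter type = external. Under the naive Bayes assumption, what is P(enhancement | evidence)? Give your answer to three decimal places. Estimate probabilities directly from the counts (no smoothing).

0.630

defect: (71/141) × (36/71) × (44/71) × (2/71) ≈ 0.00445707
enhancement: (30/141) × (12/30) × (25/30) × (18/30) ≈ 0.0425532
question: (40/141) × (8/40) × (17/40) × (34/40) ≈ 0.0204965
P(enhancement | x) = 0.0425532 / 0.06750677 ≈ 0.630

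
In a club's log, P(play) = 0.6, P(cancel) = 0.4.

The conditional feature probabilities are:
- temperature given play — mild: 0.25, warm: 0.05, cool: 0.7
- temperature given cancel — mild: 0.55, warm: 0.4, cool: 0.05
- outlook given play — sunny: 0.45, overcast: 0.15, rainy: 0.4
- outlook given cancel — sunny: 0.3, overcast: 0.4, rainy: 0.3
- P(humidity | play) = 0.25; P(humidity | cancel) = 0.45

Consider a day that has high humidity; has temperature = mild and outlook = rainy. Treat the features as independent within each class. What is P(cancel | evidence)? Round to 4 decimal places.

0.6644

play: 0.6 × 0.25 × 0.4 × 0.25 = 0.015
cancel: 0.4 × 0.55 × 0.3 × 0.45 = 0.0297
P(cancel | x) = 0.0297 / 0.0447 ≈ 0.6644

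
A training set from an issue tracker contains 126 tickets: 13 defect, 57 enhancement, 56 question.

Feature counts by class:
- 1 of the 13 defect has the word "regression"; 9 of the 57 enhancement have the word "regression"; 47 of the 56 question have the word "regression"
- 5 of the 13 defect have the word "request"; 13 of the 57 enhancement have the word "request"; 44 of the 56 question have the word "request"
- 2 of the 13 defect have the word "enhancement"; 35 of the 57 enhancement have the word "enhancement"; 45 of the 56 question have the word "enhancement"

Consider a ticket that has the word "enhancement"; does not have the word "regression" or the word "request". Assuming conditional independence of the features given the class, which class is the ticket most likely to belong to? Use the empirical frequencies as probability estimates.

defect: (13/126) × (12/13) × (8/13) × (2/13) ≈ 0.00901662
enhancement: (57/126) × (48/57) × (44/57) × (35/57) ≈ 0.180568
question: (56/126) × (9/56) × (12/56) × (45/56) ≈ 0.0122996
Highest score → enhancement.

enhancement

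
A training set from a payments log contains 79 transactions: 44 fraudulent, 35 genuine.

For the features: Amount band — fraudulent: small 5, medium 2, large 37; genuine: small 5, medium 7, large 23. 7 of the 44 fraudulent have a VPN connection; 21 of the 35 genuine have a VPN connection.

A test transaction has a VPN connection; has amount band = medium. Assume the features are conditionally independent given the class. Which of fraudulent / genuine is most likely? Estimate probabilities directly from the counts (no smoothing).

fraudulent: (44/79) × (2/44) × (7/44) ≈ 0.00402762
genuine: (35/79) × (7/35) × (21/35) ≈ 0.0531646
Highest score → genuine.

genuine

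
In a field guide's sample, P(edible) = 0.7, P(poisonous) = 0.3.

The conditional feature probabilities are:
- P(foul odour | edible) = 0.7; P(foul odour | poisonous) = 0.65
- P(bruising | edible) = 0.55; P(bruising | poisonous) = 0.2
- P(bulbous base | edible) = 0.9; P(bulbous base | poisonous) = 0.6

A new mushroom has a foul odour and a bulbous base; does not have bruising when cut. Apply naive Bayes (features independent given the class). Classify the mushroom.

edible

edible: 0.7 × 0.7 × (1−0.55) × 0.9 = 0.19845
poisonous: 0.3 × 0.65 × (1−0.2) × 0.6 = 0.0936
Highest score → edible.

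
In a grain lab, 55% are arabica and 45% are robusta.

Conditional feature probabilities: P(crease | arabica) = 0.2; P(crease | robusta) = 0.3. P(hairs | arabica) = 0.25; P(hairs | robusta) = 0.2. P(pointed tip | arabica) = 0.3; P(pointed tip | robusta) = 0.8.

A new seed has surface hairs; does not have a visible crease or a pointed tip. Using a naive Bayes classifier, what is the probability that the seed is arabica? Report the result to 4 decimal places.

0.8594

arabica: 0.55 × (1−0.2) × 0.25 × (1−0.3) = 0.077
robusta: 0.45 × (1−0.3) × 0.2 × (1−0.8) = 0.0126
P(arabica | x) = 0.077 / 0.0896 ≈ 0.8594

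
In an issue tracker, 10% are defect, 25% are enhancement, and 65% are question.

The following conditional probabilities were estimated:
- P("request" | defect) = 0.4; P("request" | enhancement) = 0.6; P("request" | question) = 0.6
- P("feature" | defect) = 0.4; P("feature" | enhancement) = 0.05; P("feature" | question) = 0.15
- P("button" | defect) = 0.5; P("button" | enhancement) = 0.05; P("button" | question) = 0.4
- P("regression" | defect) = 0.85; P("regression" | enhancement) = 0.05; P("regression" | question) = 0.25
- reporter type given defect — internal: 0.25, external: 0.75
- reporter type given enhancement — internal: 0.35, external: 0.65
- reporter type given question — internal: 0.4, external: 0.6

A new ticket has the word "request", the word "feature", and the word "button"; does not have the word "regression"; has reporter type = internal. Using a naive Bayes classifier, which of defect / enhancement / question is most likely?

defect: 0.1 × 0.4 × 0.4 × 0.5 × (1−0.85) × 0.25 = 0.0003
enhancement: 0.25 × 0.6 × 0.05 × 0.05 × (1−0.05) × 0.35 = 0.0001246875
question: 0.65 × 0.6 × 0.15 × 0.4 × (1−0.25) × 0.4 = 0.00702
Highest score → question.

question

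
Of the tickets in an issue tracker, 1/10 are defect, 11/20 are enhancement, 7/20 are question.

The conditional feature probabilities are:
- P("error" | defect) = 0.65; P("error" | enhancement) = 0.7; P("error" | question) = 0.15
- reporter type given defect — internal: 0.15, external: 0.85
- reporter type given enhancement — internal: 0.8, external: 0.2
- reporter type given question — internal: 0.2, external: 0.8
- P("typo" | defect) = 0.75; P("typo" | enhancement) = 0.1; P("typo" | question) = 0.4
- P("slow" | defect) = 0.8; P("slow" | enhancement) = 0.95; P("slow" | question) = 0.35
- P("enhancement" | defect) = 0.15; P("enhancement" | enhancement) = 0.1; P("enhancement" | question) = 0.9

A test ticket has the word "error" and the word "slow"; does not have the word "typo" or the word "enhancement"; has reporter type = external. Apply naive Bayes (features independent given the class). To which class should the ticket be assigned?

defect: 0.1 × 0.65 × 0.85 × (1−0.75) × 0.8 × (1−0.15) = 0.0093925
enhancement: 0.55 × 0.7 × 0.2 × (1−0.1) × 0.95 × (1−0.1) = 0.0592515
question: 0.35 × 0.15 × 0.8 × (1−0.4) × 0.35 × (1−0.9) = 0.000882
Highest score → enhancement.

enhancement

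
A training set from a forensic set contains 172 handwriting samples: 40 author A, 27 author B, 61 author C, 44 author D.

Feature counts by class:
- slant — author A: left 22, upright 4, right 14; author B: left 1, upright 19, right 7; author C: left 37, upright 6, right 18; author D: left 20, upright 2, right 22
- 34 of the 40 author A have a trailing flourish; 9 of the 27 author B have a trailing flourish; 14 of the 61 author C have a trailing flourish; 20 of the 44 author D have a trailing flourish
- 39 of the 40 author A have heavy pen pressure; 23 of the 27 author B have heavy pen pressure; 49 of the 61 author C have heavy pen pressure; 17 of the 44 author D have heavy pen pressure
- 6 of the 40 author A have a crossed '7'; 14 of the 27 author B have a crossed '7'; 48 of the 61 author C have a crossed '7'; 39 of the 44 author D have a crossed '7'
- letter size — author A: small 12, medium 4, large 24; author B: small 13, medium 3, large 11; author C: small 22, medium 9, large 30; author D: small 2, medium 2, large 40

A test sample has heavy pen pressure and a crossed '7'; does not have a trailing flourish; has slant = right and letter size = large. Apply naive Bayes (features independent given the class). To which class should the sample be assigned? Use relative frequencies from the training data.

author A: (40/172) × (14/40) × (6/40) × (39/40) × (6/40) × (24/40) ≈ 0.00107137
author B: (27/172) × (7/27) × (18/27) × (23/27) × (14/27) × (11/27) ≈ 0.00488243
author C: (61/172) × (18/61) × (47/61) × (49/61) × (48/61) × (30/61) ≈ 0.0250658
author D: (44/172) × (22/44) × (24/44) × (17/44) × (39/44) × (40/44) ≈ 0.0217204
Highest score → author C.

author C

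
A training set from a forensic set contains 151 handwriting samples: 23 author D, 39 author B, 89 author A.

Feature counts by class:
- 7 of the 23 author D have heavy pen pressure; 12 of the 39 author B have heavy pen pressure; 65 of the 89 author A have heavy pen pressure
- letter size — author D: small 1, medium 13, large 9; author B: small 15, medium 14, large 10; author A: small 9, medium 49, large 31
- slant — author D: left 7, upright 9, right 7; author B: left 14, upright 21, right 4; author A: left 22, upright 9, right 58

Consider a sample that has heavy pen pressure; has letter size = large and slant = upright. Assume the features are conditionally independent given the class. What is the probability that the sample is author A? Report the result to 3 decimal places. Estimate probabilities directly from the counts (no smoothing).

author D: (23/151) × (7/23) × (9/23) × (9/23) ≈ 0.00709824
author B: (39/151) × (12/39) × (10/39) × (21/39) ≈ 0.0109722
author A: (89/151) × (65/89) × (31/89) × (9/89) ≈ 0.0151621
P(author A | x) = 0.0151621 / 0.03323254 ≈ 0.456

0.456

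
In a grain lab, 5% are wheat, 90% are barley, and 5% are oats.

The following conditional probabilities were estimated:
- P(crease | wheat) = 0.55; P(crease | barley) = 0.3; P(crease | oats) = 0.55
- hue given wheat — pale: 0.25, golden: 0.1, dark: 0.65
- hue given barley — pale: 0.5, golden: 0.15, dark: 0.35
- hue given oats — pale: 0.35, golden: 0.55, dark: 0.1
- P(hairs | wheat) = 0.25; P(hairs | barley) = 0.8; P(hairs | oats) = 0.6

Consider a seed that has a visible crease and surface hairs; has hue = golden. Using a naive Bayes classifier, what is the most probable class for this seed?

barley

wheat: 0.05 × 0.55 × 0.1 × 0.25 = 0.0006875
barley: 0.9 × 0.3 × 0.15 × 0.8 = 0.0324
oats: 0.05 × 0.55 × 0.55 × 0.6 = 0.009075
Highest score → barley.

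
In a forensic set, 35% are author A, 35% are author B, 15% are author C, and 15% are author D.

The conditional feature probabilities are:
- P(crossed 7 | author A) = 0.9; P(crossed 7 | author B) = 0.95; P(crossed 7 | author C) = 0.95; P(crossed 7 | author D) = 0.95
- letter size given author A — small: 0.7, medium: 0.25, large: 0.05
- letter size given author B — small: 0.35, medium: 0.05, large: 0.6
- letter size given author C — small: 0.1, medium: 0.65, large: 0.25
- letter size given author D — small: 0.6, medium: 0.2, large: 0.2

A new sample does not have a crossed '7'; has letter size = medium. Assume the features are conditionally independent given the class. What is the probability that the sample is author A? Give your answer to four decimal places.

0.5469

author A: 0.35 × (1−0.9) × 0.25 = 0.00875
author B: 0.35 × (1−0.95) × 0.05 = 0.000875
author C: 0.15 × (1−0.95) × 0.65 = 0.004875
author D: 0.15 × (1−0.95) × 0.2 = 0.0015
P(author A | x) = 0.00875 / 0.016 ≈ 0.5469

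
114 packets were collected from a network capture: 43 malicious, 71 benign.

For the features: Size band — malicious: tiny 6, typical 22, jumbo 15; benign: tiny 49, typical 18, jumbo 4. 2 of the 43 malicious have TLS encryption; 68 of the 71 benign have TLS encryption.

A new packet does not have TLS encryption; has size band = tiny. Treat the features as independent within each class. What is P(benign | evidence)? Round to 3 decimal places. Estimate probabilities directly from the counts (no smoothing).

malicious: (43/114) × (6/43) × (41/43) ≈ 0.0501836
benign: (71/114) × (49/71) × (3/71) ≈ 0.0181616
P(benign | x) = 0.0181616 / 0.0683452 ≈ 0.266

0.266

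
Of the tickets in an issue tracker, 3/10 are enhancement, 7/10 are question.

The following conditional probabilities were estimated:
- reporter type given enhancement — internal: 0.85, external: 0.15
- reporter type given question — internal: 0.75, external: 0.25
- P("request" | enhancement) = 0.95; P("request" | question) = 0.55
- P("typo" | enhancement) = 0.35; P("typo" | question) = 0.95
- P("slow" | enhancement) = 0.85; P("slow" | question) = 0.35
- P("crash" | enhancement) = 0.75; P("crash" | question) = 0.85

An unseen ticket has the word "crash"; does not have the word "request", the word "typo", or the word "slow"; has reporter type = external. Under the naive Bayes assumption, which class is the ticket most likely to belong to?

question

enhancement: 0.3 × 0.15 × (1−0.95) × (1−0.35) × (1−0.85) × 0.75 = 0.00016453125
question: 0.7 × 0.25 × (1−0.55) × (1−0.95) × (1−0.35) × 0.85 = 0.00217546875
Highest score → question.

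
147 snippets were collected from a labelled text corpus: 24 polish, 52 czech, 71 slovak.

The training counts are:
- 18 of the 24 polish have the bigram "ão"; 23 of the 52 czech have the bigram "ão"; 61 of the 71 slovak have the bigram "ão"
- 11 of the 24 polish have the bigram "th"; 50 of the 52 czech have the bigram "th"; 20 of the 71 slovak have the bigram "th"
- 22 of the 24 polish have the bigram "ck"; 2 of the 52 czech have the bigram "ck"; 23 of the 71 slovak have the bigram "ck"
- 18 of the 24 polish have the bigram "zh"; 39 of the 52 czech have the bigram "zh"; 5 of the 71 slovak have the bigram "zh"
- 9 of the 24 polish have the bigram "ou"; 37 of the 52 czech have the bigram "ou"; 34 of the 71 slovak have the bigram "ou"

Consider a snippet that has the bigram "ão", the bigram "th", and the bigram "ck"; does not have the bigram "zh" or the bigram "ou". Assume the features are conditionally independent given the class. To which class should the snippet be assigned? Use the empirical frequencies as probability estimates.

polish: (24/147) × (18/24) × (11/24) × (22/24) × (6/24) × (15/24) ≈ 0.00803837
czech: (52/147) × (23/52) × (50/52) × (2/52) × (13/52) × (15/52) ≈ 0.000417284
slovak: (71/147) × (61/71) × (20/71) × (23/71) × (66/71) × (37/71) ≈ 0.0183435
Highest score → slovak.

slovak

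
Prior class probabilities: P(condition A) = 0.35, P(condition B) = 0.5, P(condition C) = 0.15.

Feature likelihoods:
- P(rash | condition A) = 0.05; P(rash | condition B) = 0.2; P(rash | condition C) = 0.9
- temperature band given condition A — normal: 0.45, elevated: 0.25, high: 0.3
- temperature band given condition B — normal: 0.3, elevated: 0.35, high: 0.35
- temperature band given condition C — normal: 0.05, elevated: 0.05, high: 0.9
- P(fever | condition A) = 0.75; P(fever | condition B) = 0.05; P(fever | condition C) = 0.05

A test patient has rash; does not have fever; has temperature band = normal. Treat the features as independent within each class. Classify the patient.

condition B

condition A: 0.35 × 0.05 × 0.45 × (1−0.75) = 0.00196875
condition B: 0.5 × 0.2 × 0.3 × (1−0.05) = 0.0285
condition C: 0.15 × 0.9 × 0.05 × (1−0.05) = 0.0064125
Highest score → condition B.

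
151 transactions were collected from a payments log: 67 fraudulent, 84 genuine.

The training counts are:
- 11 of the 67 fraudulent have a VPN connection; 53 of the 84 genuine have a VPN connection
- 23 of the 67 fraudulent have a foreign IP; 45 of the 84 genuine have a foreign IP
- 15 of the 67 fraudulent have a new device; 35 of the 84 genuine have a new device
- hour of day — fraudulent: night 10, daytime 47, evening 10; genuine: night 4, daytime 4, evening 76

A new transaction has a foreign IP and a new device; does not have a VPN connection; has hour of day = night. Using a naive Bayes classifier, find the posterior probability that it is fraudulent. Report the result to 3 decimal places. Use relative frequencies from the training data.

fraudulent: (67/151) × (56/67) × (23/67) × (15/67) × (10/67) ≈ 0.00425408
genuine: (84/151) × (31/84) × (45/84) × (35/84) × (4/84) ≈ 0.00218216
P(fraudulent | x) = 0.00425408 / 0.00643624 ≈ 0.661

0.661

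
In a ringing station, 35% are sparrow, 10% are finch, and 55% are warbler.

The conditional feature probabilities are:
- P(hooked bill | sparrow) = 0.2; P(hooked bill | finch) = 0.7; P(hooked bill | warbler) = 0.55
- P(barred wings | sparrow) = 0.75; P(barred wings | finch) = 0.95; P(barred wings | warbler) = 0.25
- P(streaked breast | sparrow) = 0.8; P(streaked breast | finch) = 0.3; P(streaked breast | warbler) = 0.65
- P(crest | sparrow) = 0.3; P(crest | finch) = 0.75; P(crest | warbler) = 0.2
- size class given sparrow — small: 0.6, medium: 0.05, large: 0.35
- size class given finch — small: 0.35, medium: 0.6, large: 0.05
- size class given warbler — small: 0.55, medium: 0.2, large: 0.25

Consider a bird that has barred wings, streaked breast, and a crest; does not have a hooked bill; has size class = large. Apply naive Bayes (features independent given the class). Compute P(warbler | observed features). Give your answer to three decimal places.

0.101

sparrow: 0.35 × (1−0.2) × 0.75 × 0.8 × 0.3 × 0.35 = 0.01764
finch: 0.1 × (1−0.7) × 0.95 × 0.3 × 0.75 × 0.05 = 0.000320625
warbler: 0.55 × (1−0.55) × 0.25 × 0.65 × 0.2 × 0.25 = 0.0020109375
P(warbler | x) = 0.0020109375 / 0.0199715625 ≈ 0.101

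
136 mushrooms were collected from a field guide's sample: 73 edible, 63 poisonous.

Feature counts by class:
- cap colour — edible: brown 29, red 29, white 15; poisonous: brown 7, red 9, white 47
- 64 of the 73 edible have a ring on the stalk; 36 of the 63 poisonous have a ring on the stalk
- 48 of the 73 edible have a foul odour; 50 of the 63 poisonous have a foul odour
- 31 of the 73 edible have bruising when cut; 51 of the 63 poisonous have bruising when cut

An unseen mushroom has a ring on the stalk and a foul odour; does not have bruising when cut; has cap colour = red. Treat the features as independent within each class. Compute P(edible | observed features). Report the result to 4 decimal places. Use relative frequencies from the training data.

edible: (73/136) × (29/73) × (64/73) × (48/73) × (42/73) ≈ 0.0707231
poisonous: (63/136) × (9/63) × (36/63) × (50/63) × (12/63) ≈ 0.00571657
P(edible | x) = 0.0707231 / 0.07643967 ≈ 0.9252

0.9252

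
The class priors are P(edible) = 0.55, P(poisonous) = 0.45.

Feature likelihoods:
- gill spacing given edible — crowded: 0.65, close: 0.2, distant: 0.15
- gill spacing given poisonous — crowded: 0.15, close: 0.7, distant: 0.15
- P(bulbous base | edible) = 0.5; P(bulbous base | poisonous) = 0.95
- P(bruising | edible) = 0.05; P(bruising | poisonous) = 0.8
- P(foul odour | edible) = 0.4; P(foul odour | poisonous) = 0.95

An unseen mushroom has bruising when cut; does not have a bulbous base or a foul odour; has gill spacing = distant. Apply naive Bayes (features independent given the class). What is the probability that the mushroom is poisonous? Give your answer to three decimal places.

edible: 0.55 × 0.15 × (1−0.5) × 0.05 × (1−0.4) = 0.0012375
poisonous: 0.45 × 0.15 × (1−0.95) × 0.8 × (1−0.95) = 0.000135
P(poisonous | x) = 0.000135 / 0.0013725 ≈ 0.098

0.098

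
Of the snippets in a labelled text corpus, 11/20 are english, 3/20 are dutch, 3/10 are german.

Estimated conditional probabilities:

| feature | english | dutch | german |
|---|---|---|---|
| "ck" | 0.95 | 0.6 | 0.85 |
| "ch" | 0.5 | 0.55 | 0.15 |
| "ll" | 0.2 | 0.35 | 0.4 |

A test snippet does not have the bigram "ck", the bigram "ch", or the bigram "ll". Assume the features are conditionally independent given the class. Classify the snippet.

english: 0.55 × (1−0.95) × (1−0.5) × (1−0.2) = 0.011
dutch: 0.15 × (1−0.6) × (1−0.55) × (1−0.35) = 0.01755
german: 0.3 × (1−0.85) × (1−0.15) × (1−0.4) = 0.02295
Highest score → german.

german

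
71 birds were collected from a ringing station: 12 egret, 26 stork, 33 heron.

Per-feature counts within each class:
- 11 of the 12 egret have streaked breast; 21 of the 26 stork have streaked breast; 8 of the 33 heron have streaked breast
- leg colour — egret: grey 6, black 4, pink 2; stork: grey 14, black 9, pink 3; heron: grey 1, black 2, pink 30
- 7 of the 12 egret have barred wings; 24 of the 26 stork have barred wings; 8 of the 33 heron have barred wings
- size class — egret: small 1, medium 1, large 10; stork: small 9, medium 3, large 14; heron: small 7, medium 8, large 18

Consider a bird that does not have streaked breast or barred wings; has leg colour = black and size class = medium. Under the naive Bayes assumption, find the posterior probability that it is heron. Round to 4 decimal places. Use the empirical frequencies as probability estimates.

0.9117

egret: (12/71) × (1/12) × (4/12) × (5/12) × (1/12) ≈ 0.000163015
stork: (26/71) × (5/26) × (9/26) × (2/26) × (3/26) ≈ 0.000216364
heron: (33/71) × (25/33) × (2/33) × (25/33) × (8/33) ≈ 0.00391922
P(heron | x) = 0.00391922 / 0.004298599 ≈ 0.9117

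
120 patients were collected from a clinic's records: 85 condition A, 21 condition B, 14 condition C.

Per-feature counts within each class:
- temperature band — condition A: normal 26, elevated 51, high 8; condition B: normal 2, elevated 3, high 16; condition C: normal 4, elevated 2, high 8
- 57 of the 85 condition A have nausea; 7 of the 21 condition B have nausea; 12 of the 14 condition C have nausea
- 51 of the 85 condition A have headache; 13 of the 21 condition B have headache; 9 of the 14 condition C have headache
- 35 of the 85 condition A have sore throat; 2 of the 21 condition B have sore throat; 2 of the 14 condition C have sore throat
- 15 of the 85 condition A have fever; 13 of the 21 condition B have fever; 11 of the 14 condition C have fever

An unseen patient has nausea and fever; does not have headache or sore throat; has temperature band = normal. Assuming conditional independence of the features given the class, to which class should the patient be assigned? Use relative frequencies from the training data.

condition C

condition A: (85/120) × (26/85) × (57/85) × (34/85) × (50/85) × (15/85) ≈ 0.00603297
condition B: (21/120) × (2/21) × (7/21) × (8/21) × (19/21) × (13/21) ≈ 0.00118538
condition C: (14/120) × (4/14) × (12/14) × (5/14) × (12/14) × (11/14) ≈ 0.00687214
Highest score → condition C.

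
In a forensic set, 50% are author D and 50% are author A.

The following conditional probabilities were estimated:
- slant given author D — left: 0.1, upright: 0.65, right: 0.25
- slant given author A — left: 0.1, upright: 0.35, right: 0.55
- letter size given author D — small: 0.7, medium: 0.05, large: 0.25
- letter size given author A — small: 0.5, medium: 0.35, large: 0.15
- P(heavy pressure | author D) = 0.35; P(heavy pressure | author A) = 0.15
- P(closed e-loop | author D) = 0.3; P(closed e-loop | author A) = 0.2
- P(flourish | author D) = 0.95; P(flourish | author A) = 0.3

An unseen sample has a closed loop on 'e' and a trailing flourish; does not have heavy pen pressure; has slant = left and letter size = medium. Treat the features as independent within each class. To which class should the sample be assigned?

author D: 0.5 × 0.1 × 0.05 × (1−0.35) × 0.3 × 0.95 = 0.000463125
author A: 0.5 × 0.1 × 0.35 × (1−0.15) × 0.2 × 0.3 = 0.0008925
Highest score → author A.

author A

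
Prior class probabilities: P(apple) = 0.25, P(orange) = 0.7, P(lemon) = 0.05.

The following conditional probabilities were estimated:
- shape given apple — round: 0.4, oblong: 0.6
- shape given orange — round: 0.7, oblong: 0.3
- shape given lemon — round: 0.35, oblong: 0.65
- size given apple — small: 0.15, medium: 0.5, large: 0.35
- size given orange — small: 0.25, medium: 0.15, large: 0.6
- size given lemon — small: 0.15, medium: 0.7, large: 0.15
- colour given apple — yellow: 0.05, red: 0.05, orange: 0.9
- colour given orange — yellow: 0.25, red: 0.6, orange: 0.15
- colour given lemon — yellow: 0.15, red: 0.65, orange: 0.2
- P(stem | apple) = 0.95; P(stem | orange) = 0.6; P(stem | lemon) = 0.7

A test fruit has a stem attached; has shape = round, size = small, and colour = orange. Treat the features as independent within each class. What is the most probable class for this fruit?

apple

apple: 0.25 × 0.4 × 0.15 × 0.9 × 0.95 = 0.012825
orange: 0.7 × 0.7 × 0.25 × 0.15 × 0.6 = 0.011025
lemon: 0.05 × 0.35 × 0.15 × 0.2 × 0.7 = 0.0003675
Highest score → apple.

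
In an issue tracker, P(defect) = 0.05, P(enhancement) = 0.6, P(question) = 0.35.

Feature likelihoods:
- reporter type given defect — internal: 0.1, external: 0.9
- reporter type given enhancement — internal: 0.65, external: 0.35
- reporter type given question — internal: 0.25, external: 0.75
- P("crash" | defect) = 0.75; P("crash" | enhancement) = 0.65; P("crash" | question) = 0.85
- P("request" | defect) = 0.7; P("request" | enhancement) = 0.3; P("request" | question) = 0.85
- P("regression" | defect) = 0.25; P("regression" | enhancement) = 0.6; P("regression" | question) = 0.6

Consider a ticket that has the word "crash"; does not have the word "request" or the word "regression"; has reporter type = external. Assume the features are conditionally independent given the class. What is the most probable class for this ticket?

defect: 0.05 × 0.9 × 0.75 × (1−0.7) × (1−0.25) = 0.00759375
enhancement: 0.6 × 0.35 × 0.65 × (1−0.3) × (1−0.6) = 0.03822
question: 0.35 × 0.75 × 0.85 × (1−0.85) × (1−0.6) = 0.0133875
Highest score → enhancement.

enhancement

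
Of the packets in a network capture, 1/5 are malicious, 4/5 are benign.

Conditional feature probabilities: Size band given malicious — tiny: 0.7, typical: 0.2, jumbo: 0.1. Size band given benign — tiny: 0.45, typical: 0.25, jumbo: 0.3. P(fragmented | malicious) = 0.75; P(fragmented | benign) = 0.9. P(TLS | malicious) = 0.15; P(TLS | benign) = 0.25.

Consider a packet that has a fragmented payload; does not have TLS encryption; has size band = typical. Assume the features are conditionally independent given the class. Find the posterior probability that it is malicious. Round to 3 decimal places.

0.159

malicious: 0.2 × 0.2 × 0.75 × (1−0.15) = 0.0255
benign: 0.8 × 0.25 × 0.9 × (1−0.25) = 0.135
P(malicious | x) = 0.0255 / 0.1605 ≈ 0.159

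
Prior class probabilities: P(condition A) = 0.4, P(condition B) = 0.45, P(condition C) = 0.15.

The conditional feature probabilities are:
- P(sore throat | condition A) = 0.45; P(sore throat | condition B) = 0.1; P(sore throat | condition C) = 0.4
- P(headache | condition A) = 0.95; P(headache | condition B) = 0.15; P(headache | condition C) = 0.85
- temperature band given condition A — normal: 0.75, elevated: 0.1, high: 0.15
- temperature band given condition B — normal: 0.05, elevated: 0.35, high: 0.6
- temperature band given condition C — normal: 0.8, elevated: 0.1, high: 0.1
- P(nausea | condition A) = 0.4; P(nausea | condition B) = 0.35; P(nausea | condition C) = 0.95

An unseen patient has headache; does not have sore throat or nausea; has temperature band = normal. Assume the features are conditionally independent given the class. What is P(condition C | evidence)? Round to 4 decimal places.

condition A: 0.4 × (1−0.45) × 0.95 × 0.75 × (1−0.4) = 0.09405
condition B: 0.45 × (1−0.1) × 0.15 × 0.05 × (1−0.35) = 0.001974375
condition C: 0.15 × (1−0.4) × 0.85 × 0.8 × (1−0.95) = 0.00306
P(condition C | x) = 0.00306 / 0.099084375 ≈ 0.0309

0.0309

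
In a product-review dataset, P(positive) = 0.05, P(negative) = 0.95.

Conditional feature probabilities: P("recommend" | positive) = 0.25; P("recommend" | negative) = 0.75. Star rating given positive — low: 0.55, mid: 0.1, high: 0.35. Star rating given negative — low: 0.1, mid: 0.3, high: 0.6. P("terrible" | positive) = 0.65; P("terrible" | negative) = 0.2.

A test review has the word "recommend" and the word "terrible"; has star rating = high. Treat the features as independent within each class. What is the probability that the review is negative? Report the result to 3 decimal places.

0.968

positive: 0.05 × 0.25 × 0.35 × 0.65 = 0.00284375
negative: 0.95 × 0.75 × 0.6 × 0.2 = 0.0855
P(negative | x) = 0.0855 / 0.08834375 ≈ 0.968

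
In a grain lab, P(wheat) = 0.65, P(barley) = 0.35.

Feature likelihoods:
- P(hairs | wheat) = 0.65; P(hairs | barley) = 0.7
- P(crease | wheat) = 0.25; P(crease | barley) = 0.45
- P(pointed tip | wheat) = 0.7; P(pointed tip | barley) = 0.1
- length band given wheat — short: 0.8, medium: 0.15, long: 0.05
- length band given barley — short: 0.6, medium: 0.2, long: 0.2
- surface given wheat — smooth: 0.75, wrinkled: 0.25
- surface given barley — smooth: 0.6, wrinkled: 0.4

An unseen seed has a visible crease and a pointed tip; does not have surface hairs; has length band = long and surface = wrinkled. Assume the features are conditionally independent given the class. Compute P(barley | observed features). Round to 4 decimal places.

wheat: 0.65 × (1−0.65) × 0.25 × 0.7 × 0.05 × 0.25 = 0.00049765625
barley: 0.35 × (1−0.7) × 0.45 × 0.1 × 0.2 × 0.4 = 0.000378
P(barley | x) = 0.000378 / 0.00087565625 ≈ 0.4317

0.4317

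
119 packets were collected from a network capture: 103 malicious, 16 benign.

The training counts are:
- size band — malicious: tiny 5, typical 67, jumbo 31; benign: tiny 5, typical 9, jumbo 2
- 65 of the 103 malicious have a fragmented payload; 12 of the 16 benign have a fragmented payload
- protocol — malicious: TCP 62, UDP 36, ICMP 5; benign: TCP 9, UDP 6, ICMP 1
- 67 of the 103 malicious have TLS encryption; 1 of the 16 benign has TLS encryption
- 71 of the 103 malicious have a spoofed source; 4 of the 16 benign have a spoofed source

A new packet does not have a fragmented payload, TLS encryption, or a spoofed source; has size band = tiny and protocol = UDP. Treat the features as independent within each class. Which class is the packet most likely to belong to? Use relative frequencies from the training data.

benign

malicious: (103/119) × (5/103) × (38/103) × (36/103) × (36/103) × (32/103) ≈ 0.000588319
benign: (16/119) × (5/16) × (4/16) × (6/16) × (15/16) × (12/16) ≈ 0.00276966
Highest score → benign.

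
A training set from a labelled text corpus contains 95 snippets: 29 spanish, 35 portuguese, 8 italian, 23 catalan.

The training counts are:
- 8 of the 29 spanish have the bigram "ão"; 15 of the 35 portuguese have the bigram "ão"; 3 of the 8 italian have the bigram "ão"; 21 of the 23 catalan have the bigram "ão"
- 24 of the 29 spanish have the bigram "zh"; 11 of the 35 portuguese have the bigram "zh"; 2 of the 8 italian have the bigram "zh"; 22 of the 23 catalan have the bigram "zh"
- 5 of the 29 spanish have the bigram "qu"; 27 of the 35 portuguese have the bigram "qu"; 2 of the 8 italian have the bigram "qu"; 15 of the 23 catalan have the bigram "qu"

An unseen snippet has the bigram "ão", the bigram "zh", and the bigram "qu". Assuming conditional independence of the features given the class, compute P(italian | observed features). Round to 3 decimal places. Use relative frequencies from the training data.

spanish: (29/95) × (8/29) × (24/29) × (5/29) ≈ 0.0120158
portuguese: (35/95) × (15/35) × (11/35) × (27/35) ≈ 0.0382814
italian: (8/95) × (3/8) × (2/8) × (2/8) ≈ 0.00197368
catalan: (23/95) × (21/23) × (22/23) × (15/23) ≈ 0.137897
P(italian | x) = 0.00197368 / 0.19016788 ≈ 0.010

0.010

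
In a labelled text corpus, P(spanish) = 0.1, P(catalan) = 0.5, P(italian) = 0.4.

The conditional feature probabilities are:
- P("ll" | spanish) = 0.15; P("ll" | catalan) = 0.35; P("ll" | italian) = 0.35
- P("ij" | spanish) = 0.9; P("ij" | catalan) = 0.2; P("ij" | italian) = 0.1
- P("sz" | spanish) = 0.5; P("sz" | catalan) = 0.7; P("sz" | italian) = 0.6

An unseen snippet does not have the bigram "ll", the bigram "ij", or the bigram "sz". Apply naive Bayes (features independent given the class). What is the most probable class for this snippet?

italian

spanish: 0.1 × (1−0.15) × (1−0.9) × (1−0.5) = 0.00425
catalan: 0.5 × (1−0.35) × (1−0.2) × (1−0.7) = 0.078
italian: 0.4 × (1−0.35) × (1−0.1) × (1−0.6) = 0.0936
Highest score → italian.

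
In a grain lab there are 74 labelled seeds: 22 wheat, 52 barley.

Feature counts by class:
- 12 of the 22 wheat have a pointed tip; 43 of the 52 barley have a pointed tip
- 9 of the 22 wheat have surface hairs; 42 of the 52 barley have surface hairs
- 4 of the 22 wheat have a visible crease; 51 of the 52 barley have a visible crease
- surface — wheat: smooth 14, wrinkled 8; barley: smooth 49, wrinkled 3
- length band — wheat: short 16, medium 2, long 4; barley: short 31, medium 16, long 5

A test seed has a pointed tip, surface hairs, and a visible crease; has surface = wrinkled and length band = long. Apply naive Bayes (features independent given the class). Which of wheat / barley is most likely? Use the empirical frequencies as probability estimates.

wheat: (22/74) × (12/22) × (9/22) × (4/22) × (8/22) × (4/22) ≈ 0.000797464
barley: (52/74) × (43/52) × (42/52) × (51/52) × (3/52) × (5/52) ≈ 0.00255349
Highest score → barley.

barley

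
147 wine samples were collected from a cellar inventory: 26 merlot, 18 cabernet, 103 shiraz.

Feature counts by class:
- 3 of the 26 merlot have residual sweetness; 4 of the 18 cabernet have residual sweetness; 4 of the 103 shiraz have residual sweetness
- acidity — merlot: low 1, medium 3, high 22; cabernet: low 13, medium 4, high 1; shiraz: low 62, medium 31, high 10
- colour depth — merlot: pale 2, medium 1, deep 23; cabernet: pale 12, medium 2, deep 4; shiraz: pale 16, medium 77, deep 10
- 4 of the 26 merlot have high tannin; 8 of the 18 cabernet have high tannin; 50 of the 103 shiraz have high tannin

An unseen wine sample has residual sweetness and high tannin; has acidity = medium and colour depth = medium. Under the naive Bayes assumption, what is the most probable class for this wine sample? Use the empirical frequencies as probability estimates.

shiraz

merlot: (26/147) × (3/26) × (3/26) × (1/26) × (4/26) ≈ 0.0000139337
cabernet: (18/147) × (4/18) × (4/18) × (2/18) × (8/18) ≈ 0.000298611
shiraz: (103/147) × (4/103) × (31/103) × (77/103) × (50/103) ≈ 0.00297203
Highest score → shiraz.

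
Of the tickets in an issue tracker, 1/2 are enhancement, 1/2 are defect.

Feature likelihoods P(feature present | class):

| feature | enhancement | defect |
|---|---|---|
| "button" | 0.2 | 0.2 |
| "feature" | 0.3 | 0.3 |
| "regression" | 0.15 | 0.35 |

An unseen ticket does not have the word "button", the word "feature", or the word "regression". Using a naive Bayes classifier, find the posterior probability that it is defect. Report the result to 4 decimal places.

enhancement: 0.5 × (1−0.2) × (1−0.3) × (1−0.15) = 0.238
defect: 0.5 × (1−0.2) × (1−0.3) × (1−0.35) = 0.182
P(defect | x) = 0.182 / 0.42 ≈ 0.4333

0.4333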